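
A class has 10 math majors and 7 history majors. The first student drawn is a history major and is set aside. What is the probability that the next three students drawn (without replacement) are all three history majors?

With the first student removed, 6 history majors remain out of 16.
P = 6/16 × 5/15 × 4/14 = 120/3360 = 1/28.

1/28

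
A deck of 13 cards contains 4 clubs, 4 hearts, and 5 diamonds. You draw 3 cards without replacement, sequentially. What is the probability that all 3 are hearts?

P(every draw is a heart) = 4/13 × 3/12 × 2/11 = 24/1716 = 2/143.

2/143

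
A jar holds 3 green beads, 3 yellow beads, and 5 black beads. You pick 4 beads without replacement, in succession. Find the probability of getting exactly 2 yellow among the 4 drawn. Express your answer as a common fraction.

14/55

One ordering (yellow drawn first) has probability 3/11 × 2/10 × 8/9 × 7/8 = 336/7920 = 7/165.
There are C(4,2) = 6 such orderings, each equally likely, so P = 6 × 7/165 = 14/55.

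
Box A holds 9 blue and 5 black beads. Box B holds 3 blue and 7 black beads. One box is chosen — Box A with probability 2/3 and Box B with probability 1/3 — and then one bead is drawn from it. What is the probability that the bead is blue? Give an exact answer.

37/70

From Box A: P(blue) = 9/14.
From Box B: P(blue) = 3/10.
Total probability = (2/3)(9/14) + (1/3)(3/10) = 37/70.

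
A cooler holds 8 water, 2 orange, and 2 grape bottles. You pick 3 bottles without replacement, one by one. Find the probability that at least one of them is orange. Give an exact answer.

P(no orange) = 10/12 × 9/11 × 8/10 = 720/1320 = 6/11.
P(at least one) = 1 − 6/11 = 5/11.

5/11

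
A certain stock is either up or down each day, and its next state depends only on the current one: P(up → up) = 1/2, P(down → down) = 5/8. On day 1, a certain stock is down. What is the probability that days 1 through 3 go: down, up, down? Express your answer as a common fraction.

Day 1 is given. For each transition, use the conditional probability from the current state:
P(up | down) = 3/8; P(down | up) = 1/2.
P = 3/8 × 1/2 = 3/16.

3/16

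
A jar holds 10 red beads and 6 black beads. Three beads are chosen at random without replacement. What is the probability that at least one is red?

27/28

P(no red) = 6/16 × 5/15 × 4/14 = 120/3360 = 1/28.
P(at least one) = 1 − 1/28 = 27/28.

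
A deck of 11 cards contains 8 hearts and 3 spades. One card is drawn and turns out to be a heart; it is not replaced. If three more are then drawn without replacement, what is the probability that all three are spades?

1/120

After the first draw, 3 of the remaining 10 cards are spades.
P = 3/10 × 2/9 × 1/8 = 6/720 = 1/120.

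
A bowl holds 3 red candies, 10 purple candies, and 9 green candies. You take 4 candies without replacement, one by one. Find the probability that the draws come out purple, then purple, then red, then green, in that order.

81/5852

Each draw changes the counts, so multiply the conditional probabilities along the sequence:
P = 10/22 × 9/21 × 3/20 × 9/19 = 2430/175560 = 81/5852.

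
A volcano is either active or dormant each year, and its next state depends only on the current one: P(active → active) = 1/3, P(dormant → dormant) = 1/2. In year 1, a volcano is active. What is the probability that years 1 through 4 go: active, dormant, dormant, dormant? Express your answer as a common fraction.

1/6

Year 1 is given. For each transition, use the conditional probability from the current state:
P(dormant | active) = 2/3; P(dormant | dormant) = 1/2; P(dormant | dormant) = 1/2.
P = 2/3 × 1/2 × 1/2 = 2/12 = 1/6.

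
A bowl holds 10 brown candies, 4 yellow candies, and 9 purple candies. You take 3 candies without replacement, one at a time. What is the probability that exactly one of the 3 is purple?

117/253

One ordering (purple drawn first) has probability 9/23 × 14/22 × 13/21 = 1638/10626 = 39/253.
There are C(3,1) = 3 such orderings, each equally likely, so P = 3 × 39/253 = 117/253.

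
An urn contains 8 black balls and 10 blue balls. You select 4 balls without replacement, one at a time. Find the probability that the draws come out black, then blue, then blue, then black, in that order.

Multiply the probability of each draw given the previous ones:
P = 8/18 × 10/17 × 9/16 × 7/15 = 5040/73440 = 7/102.

7/102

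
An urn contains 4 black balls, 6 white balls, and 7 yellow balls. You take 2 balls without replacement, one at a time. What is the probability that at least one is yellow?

91/136

P(no yellow) = 10/17 × 9/16 = 90/272 = 45/136.
P(at least one) = 1 − 45/136 = 91/136.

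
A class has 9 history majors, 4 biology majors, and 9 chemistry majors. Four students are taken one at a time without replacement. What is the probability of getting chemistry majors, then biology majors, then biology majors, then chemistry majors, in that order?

Chain rule:
P = 9/22 × 4/21 × 3/20 × 8/19 = 864/175560 = 36/7315.

36/7315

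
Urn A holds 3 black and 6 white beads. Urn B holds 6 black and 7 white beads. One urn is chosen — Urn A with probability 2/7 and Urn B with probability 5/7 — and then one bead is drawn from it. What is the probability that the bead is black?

116/273

From Urn A: P(black) = 3/9.
From Urn B: P(black) = 6/13.
Total probability = (2/7)(3/9) + (5/7)(6/13) = 116/273.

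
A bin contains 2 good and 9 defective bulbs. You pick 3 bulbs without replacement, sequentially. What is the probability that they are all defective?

28/55

P = 9/11 × 8/10 × 7/9 = 504/990 = 28/55.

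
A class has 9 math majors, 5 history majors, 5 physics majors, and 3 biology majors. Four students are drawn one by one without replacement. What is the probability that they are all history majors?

P = 5/22 × 4/21 × 3/20 × 2/19 = 120/175560 = 1/1463.

1/1463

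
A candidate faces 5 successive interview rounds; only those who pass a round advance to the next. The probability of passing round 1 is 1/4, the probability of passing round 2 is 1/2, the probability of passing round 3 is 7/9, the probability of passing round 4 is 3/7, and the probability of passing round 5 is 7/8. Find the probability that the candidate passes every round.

7/192

Each stage is reached only if all earlier stages succeed, so
P = 1/4 × 1/2 × 7/9 × 3/7 × 7/8 = 147/4032 = 7/192.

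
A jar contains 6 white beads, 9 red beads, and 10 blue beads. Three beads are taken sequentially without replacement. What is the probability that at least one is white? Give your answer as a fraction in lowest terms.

P(no white) = 19/25 × 18/24 × 17/23 = 5814/13800 = 969/2300.
P(at least one) = 1 − 969/2300 = 1331/2300.

1331/2300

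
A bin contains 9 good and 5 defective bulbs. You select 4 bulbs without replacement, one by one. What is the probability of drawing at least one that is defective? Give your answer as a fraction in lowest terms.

P(no defective) = 9/14 × 8/13 × 7/12 × 6/11 = 3024/24024 = 18/143.
P(at least one) = 1 − 18/143 = 125/143.

125/143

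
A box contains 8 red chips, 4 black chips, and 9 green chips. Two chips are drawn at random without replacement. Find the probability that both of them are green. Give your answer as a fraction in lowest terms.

P = 9/21 × 8/20 = 72/420 = 6/35.

6/35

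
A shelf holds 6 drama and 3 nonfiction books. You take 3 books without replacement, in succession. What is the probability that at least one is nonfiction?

16/21

P(no nonfiction) = 6/9 × 5/8 × 4/7 = 120/504 = 5/21.
P(at least one) = 1 − 5/21 = 16/21.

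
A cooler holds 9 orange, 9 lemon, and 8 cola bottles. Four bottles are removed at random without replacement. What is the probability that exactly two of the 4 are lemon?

One ordering (lemon drawn first) has probability 9/26 × 8/25 × 17/24 × 16/23 = 19584/358800 = 408/7475.
There are C(4,2) = 6 such orderings, each equally likely, so P = 6 × 408/7475 = 2448/7475.

2448/7475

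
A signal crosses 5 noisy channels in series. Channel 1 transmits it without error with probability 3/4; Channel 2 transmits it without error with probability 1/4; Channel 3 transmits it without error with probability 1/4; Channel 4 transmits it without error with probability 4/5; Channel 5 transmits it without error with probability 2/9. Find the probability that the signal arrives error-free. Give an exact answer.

Multiplying along the chain,
P = 3/4 × 1/4 × 1/4 × 4/5 × 2/9 = 24/2880 = 1/120.

1/120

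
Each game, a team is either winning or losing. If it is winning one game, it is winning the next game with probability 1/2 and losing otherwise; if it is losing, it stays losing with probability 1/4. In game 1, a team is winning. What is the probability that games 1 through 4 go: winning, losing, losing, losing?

Game 1 is given. For each transition, use the conditional probability from the current state:
P(losing | winning) = 1/2; P(losing | losing) = 1/4; P(losing | losing) = 1/4.
P = 1/2 × 1/4 × 1/4 = 1/32.

1/32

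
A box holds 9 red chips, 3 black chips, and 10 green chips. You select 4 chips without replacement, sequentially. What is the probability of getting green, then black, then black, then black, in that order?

1/2926

Each draw changes the counts, so multiply the conditional probabilities along the sequence:
P = 10/22 × 3/21 × 2/20 × 1/19 = 60/175560 = 1/2926.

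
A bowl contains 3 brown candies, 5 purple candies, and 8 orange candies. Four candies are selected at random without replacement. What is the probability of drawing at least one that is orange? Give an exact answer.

P(no orange) = 8/16 × 7/15 × 6/14 × 5/13 = 1680/43680 = 1/26.
P(at least one) = 1 − 1/26 = 25/26.

25/26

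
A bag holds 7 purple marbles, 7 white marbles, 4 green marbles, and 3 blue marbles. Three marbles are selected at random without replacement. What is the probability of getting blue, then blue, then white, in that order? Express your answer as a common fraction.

1/190

Chain rule:
P = 3/21 × 2/20 × 7/19 = 42/7980 = 1/190.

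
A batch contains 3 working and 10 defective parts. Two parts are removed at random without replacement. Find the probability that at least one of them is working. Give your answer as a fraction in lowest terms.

P(no working) = 10/13 × 9/12 = 90/156 = 15/26.
P(at least one) = 1 − 15/26 = 11/26.

11/26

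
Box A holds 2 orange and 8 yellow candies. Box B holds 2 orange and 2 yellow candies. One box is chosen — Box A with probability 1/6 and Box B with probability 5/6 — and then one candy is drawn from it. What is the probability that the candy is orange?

From Box A: P(orange) = 2/10.
From Box B: P(orange) = 2/4.
Total probability = (1/6)(2/10) + (5/6)(2/4) = 9/20.

9/20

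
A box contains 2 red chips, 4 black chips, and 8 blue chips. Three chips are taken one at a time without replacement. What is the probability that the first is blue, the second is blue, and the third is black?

4/39

Each draw changes the counts, so multiply the conditional probabilities along the sequence:
P = 8/14 × 7/13 × 4/12 = 224/2184 = 4/39.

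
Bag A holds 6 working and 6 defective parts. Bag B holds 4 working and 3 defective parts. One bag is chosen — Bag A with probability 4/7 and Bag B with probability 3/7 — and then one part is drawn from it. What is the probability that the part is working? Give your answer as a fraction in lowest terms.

26/49

From Bag A: P(working) = 6/12.
From Bag B: P(working) = 4/7.
Total probability = (4/7)(6/12) + (3/7)(4/7) = 26/49.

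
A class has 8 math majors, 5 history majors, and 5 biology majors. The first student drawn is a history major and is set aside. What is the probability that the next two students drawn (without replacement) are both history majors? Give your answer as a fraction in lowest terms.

3/68

With the first student removed, 4 history majors remain out of 17.
P = 4/17 × 3/16 = 12/272 = 3/68.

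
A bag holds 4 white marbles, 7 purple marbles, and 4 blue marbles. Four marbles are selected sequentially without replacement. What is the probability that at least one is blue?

P(no blue) = 11/15 × 10/14 × 9/13 × 8/12 = 7920/32760 = 22/91.
P(at least one) = 1 − 22/91 = 69/91.

69/91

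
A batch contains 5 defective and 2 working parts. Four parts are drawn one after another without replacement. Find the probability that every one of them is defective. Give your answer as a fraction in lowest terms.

P(all defective) = 5/7 × 4/6 × 3/5 × 2/4 = 120/840 = 1/7.

1/7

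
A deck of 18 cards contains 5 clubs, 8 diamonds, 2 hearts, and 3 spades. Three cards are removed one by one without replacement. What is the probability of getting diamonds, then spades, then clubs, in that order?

Multiply the probability of each draw given the previous ones:
P = 8/18 × 3/17 × 5/16 = 120/4896 = 5/204.

5/204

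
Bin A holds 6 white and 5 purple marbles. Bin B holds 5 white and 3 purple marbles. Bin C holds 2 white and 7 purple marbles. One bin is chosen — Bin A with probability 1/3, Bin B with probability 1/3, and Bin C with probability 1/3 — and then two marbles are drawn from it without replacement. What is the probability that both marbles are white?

From Bin A: P(both white) = (6/11)(5/10) = 3/11.
From Bin B: P(both white) = (5/8)(4/7) = 5/14.
From Bin C: P(both white) = (2/9)(1/8) = 1/36.
Total probability = (1/3)(3/11) + (1/3)(5/14) + (1/3)(1/36) = 1823/8316.

1823/8316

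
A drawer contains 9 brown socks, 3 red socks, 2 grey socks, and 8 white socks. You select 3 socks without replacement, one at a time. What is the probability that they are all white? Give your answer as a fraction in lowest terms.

P = 8/22 × 7/21 × 6/20 = 336/9240 = 2/55.

2/55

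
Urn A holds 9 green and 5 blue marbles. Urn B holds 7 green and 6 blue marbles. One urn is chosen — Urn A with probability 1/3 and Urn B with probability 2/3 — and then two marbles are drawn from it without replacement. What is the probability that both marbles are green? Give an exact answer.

From Urn A: P(both green) = (9/14)(8/13) = 36/91.
From Urn B: P(both green) = (7/13)(6/12) = 7/26.
Total probability = (1/3)(36/91) + (2/3)(7/26) = 85/273.

85/273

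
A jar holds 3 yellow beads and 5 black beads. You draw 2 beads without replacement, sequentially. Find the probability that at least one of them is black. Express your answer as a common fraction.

P(no black) = 3/8 × 2/7 = 6/56 = 3/28.
P(at least one) = 1 − 3/28 = 25/28.

25/28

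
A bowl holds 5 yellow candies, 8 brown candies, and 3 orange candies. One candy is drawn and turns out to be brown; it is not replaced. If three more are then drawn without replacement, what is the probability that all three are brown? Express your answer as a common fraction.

1/13

With the first candy removed, 7 brown remain out of 15.
P = 7/15 × 6/14 × 5/13 = 210/2730 = 1/13.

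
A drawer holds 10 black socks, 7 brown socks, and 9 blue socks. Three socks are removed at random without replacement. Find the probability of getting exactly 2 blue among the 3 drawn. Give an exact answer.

One ordering (blue drawn first) has probability 9/26 × 8/25 × 17/24 = 1224/15600 = 51/650.
There are C(3,2) = 3 such orderings, each equally likely, so P = 3 × 51/650 = 153/650.

153/650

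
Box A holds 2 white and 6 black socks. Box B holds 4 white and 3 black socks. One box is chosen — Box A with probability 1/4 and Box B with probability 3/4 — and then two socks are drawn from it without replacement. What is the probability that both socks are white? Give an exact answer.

From Box A: P(both white) = (2/8)(1/7) = 1/28.
From Box B: P(both white) = (4/7)(3/6) = 2/7.
Total probability = (1/4)(1/28) + (3/4)(2/7) = 25/112.

25/112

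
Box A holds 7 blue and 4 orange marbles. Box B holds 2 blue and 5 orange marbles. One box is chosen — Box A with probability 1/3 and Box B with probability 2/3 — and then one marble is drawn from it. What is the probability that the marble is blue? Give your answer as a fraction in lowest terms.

31/77

From Box A: P(blue) = 7/11.
From Box B: P(blue) = 2/7.
Total probability = (1/3)(7/11) + (2/3)(2/7) = 31/77.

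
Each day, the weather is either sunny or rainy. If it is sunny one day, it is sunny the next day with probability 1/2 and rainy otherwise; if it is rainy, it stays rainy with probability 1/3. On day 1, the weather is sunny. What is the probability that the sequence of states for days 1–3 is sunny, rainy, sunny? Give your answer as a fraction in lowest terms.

Day 1 is given. For each transition, use the conditional probability from the current state:
P(rainy | sunny) = 1/2; P(sunny | rainy) = 2/3.
P = 1/2 × 2/3 = 2/6 = 1/3.

1/3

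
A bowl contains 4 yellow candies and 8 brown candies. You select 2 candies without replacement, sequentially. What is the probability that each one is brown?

14/33

P(all brown) = 8/12 × 7/11 = 56/132 = 14/33.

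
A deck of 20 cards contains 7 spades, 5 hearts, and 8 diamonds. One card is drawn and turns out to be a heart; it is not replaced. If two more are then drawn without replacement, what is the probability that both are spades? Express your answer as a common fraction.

After the first draw, 7 of the remaining 19 cards are spades.
P = 7/19 × 6/18 = 42/342 = 7/57.

7/57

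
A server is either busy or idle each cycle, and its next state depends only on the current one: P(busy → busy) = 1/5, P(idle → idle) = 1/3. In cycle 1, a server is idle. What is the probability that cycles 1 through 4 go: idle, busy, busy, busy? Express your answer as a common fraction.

2/75

Cycle 1 is given. For each transition, use the conditional probability from the current state:
P(busy | idle) = 2/3; P(busy | busy) = 1/5; P(busy | busy) = 1/5.
P = 2/3 × 1/5 × 1/5 = 2/75.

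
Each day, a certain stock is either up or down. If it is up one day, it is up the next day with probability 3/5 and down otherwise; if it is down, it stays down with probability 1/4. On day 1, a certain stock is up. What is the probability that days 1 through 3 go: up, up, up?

Day 1 is given. For each transition, use the conditional probability from the current state:
P(up | up) = 3/5; P(up | up) = 3/5.
P = 3/5 × 3/5 = 9/25.

9/25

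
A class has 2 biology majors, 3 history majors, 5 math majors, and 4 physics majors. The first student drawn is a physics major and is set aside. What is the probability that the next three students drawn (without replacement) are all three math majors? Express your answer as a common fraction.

After the first draw, 5 of the remaining 13 students are math majors.
P = 5/13 × 4/12 × 3/11 = 60/1716 = 5/143.

5/143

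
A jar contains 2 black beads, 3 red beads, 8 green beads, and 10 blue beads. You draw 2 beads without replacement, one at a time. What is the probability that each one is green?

P(every draw is green) = 8/23 × 7/22 = 56/506 = 28/253.

28/253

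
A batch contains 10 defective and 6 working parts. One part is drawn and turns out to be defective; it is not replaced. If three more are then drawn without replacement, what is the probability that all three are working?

4/91

With the first part removed, 6 working remain out of 15.
P = 6/15 × 5/14 × 4/13 = 120/2730 = 4/91.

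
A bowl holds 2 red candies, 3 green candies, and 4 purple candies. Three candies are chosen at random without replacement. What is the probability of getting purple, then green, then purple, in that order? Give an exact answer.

Chain rule:
P = 4/9 × 3/8 × 3/7 = 36/504 = 1/14.

1/14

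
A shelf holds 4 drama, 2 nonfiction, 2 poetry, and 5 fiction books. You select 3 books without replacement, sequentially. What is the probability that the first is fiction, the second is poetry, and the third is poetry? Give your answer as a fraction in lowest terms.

5/858

Chain rule:
P = 5/13 × 2/12 × 1/11 = 10/1716 = 5/858.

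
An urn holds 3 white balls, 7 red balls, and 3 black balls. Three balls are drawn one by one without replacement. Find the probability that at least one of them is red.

133/143

P(no red) = 6/13 × 5/12 × 4/11 = 120/1716 = 10/143.
P(at least one) = 1 − 10/143 = 133/143.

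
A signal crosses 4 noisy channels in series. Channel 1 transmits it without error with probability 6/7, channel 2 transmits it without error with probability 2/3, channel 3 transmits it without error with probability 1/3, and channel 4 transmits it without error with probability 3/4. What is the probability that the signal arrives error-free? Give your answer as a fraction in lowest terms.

The events are sequential, so multiply the conditional probabilities:
P = 6/7 × 2/3 × 1/3 × 3/4 = 36/252 = 1/7.

1/7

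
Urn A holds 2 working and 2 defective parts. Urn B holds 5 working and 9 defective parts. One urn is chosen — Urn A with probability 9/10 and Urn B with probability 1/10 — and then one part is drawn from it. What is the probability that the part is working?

17/35

From Urn A: P(working) = 2/4.
From Urn B: P(working) = 5/14.
Total probability = (9/10)(2/4) + (1/10)(5/14) = 17/35.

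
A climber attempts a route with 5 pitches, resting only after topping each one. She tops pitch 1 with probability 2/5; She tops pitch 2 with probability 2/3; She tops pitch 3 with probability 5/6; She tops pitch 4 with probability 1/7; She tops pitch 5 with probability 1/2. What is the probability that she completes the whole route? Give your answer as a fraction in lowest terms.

1/63

Each stage is reached only if all earlier stages succeed, so
P = 2/5 × 2/3 × 5/6 × 1/7 × 1/2 = 20/1260 = 1/63.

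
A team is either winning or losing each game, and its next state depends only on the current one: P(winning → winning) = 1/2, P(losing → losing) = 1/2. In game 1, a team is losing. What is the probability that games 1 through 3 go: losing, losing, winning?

Game 1 is given. For each transition, use the conditional probability from the current state:
P(losing | losing) = 1/2; P(winning | losing) = 1/2.
P = 1/2 × 1/2 = 1/4.

1/4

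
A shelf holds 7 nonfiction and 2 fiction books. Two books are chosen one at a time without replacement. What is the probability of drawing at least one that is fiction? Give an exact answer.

P(no fiction) = 7/9 × 6/8 = 42/72 = 7/12.
P(at least one) = 1 − 7/12 = 5/12.

5/12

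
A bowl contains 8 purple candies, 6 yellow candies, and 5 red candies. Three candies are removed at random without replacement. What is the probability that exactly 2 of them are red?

140/969

One ordering (red drawn first) has probability 5/19 × 4/18 × 14/17 = 280/5814 = 140/2907.
There are C(3,2) = 3 such orderings, each equally likely, so P = 3 × 140/2907 = 140/969.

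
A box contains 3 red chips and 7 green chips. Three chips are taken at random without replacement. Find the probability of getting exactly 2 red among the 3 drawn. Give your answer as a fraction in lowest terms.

7/40

One ordering (red drawn first) has probability 3/10 × 2/9 × 7/8 = 42/720 = 7/120.
There are C(3,2) = 3 such orderings, each equally likely, so P = 3 × 7/120 = 7/40.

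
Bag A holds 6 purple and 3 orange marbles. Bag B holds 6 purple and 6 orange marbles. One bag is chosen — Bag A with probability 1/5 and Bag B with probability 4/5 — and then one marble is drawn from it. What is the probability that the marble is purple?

8/15

From Bag A: P(purple) = 6/9.
From Bag B: P(purple) = 6/12.
Total probability = (1/5)(6/9) + (4/5)(6/12) = 8/15.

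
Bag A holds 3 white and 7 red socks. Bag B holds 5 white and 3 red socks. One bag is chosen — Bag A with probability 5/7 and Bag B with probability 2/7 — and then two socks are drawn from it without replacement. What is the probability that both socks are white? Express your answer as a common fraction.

From Bag A: P(both white) = (3/10)(2/9) = 1/15.
From Bag B: P(both white) = (5/8)(4/7) = 5/14.
Total probability = (5/7)(1/15) + (2/7)(5/14) = 22/147.

22/147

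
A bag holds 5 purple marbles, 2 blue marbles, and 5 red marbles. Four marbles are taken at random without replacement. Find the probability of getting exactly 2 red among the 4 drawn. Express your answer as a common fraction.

One ordering (red drawn first) has probability 5/12 × 4/11 × 7/10 × 6/9 = 840/11880 = 7/99.
There are C(4,2) = 6 such orderings, each equally likely, so P = 6 × 7/99 = 14/33.

14/33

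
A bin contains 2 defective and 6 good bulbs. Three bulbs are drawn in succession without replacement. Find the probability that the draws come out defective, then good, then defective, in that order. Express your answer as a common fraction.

1/28

Multiply the probability of each draw given the previous ones:
P = 2/8 × 6/7 × 1/6 = 12/336 = 1/28.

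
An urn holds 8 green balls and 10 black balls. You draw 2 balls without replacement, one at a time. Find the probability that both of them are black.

P(every draw is black) = 10/18 × 9/17 = 90/306 = 5/17.

5/17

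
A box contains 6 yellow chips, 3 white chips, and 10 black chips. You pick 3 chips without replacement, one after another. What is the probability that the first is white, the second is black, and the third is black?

15/323

Multiply the probability of each draw given the previous ones:
P = 3/19 × 10/18 × 9/17 = 270/5814 = 15/323.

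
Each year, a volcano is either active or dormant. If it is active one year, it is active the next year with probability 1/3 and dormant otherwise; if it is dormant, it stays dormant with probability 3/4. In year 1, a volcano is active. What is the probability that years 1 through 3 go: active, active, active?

Year 1 is given. For each transition, use the conditional probability from the current state:
P(active | active) = 1/3; P(active | active) = 1/3.
P = 1/3 × 1/3 = 1/9.

1/9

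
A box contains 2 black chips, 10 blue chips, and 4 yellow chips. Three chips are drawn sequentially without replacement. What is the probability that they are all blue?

3/14

P = 10/16 × 9/15 × 8/14 = 720/3360 = 3/14.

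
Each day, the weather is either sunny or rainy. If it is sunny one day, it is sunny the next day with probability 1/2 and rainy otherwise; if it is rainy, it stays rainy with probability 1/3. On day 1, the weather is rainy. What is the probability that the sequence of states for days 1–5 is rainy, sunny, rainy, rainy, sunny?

2/27

Day 1 is given. For each transition, use the conditional probability from the current state:
P(sunny | rainy) = 2/3; P(rainy | sunny) = 1/2; P(rainy | rainy) = 1/3; P(sunny | rainy) = 2/3.
P = 2/3 × 1/2 × 1/3 × 2/3 = 4/54 = 2/27.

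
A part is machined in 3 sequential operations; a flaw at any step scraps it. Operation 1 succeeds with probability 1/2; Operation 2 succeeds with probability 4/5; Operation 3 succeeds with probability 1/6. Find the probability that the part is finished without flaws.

Multiplying along the chain,
P = 1/2 × 4/5 × 1/6 = 4/60 = 1/15.

1/15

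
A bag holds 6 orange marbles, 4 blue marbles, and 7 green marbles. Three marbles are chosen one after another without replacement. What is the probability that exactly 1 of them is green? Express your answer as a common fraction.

63/136

One ordering (green drawn first) has probability 7/17 × 10/16 × 9/15 = 630/4080 = 21/136.
There are C(3,1) = 3 such orderings, each equally likely, so P = 3 × 21/136 = 63/136.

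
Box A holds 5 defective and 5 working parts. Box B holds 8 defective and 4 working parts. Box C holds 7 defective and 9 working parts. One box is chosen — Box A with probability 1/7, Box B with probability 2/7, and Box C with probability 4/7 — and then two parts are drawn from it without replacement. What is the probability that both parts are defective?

From Box A: P(both defective) = (5/10)(4/9) = 2/9.
From Box B: P(both defective) = (8/12)(7/11) = 14/33.
From Box C: P(both defective) = (7/16)(6/15) = 7/40.
Total probability = (1/7)(2/9) + (2/7)(14/33) + (4/7)(7/40) = 1753/6930.

1753/6930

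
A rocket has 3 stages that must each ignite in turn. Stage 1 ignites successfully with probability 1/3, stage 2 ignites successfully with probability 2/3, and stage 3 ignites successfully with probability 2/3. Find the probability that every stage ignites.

4/27

Multiplying along the chain,
P = 1/3 × 2/3 × 2/3 = 4/27.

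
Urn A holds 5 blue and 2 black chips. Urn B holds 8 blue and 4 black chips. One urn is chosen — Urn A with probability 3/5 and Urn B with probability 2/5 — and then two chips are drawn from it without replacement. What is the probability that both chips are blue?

526/1155

From Urn A: P(both blue) = (5/7)(4/6) = 10/21.
From Urn B: P(both blue) = (8/12)(7/11) = 14/33.
Total probability = (3/5)(10/21) + (2/5)(14/33) = 526/1155.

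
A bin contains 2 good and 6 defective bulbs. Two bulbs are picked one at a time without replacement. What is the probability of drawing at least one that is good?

13/28

P(no good) = 6/8 × 5/7 = 30/56 = 15/28.
P(at least one) = 1 − 15/28 = 13/28.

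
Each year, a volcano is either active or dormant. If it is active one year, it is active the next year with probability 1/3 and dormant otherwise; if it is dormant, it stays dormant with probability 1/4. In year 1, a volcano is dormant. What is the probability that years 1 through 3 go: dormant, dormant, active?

Year 1 is given. For each transition, use the conditional probability from the current state:
P(dormant | dormant) = 1/4; P(active | dormant) = 3/4.
P = 1/4 × 3/4 = 3/16.

3/16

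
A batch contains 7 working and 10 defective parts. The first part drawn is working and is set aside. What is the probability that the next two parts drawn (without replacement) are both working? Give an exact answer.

With the first part removed, 6 working remain out of 16.
P = 6/16 × 5/15 = 30/240 = 1/8.

1/8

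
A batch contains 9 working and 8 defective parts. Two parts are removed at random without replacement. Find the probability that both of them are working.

P = 9/17 × 8/16 = 72/272 = 9/34.

9/34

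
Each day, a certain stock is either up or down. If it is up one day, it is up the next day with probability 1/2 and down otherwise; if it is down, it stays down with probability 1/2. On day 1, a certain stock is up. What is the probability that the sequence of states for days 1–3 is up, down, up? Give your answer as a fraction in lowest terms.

Day 1 is given. For each transition, use the conditional probability from the current state:
P(down | up) = 1/2; P(up | down) = 1/2.
P = 1/2 × 1/2 = 1/4.

1/4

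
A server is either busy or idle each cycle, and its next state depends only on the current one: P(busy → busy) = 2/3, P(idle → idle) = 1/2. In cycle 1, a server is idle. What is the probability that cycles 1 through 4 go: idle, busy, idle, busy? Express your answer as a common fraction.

1/12

Cycle 1 is given. For each transition, use the conditional probability from the current state:
P(busy | idle) = 1/2; P(idle | busy) = 1/3; P(busy | idle) = 1/2.
P = 1/2 × 1/3 × 1/2 = 1/12.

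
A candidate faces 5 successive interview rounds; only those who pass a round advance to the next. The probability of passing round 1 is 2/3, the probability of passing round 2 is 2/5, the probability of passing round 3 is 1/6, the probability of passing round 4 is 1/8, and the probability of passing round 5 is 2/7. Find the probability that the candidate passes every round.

1/630

The events are sequential, so multiply the conditional probabilities:
P = 2/3 × 2/5 × 1/6 × 1/8 × 2/7 = 8/5040 = 1/630.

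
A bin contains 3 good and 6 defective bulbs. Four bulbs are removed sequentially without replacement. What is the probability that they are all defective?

P(every draw is defective) = 6/9 × 5/8 × 4/7 × 3/6 = 360/3024 = 5/42.

5/42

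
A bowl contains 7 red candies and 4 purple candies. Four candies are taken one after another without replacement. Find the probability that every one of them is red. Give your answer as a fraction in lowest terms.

P(all red) = 7/11 × 6/10 × 5/9 × 4/8 = 840/7920 = 7/66.

7/66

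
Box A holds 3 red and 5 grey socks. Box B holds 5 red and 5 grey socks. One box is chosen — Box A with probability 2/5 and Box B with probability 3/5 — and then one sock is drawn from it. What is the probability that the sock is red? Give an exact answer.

9/20

From Box A: P(red) = 3/8.
From Box B: P(red) = 5/10.
Total probability = (2/5)(3/8) + (3/5)(5/10) = 9/20.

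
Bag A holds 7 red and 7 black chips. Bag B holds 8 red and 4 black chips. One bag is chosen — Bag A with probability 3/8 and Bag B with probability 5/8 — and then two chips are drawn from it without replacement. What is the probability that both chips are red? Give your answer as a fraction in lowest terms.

From Bag A: P(both red) = (7/14)(6/13) = 3/13.
From Bag B: P(both red) = (8/12)(7/11) = 14/33.
Total probability = (3/8)(3/13) + (5/8)(14/33) = 1207/3432.

1207/3432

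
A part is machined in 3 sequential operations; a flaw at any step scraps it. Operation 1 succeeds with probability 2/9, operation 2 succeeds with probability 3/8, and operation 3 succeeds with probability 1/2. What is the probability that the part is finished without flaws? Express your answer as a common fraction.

1/24

The events are sequential, so multiply the conditional probabilities:
P = 2/9 × 3/8 × 1/2 = 6/144 = 1/24.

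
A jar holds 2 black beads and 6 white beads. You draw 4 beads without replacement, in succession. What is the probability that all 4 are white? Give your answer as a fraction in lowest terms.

P(all white) = 6/8 × 5/7 × 4/6 × 3/5 = 360/1680 = 3/14.

3/14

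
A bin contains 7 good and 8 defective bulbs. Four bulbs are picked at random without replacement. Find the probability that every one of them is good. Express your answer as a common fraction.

1/39

P(every draw is good) = 7/15 × 6/14 × 5/13 × 4/12 = 840/32760 = 1/39.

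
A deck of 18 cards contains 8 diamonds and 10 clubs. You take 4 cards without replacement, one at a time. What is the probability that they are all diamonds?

P(every draw is a diamond) = 8/18 × 7/17 × 6/16 × 5/15 = 1680/73440 = 7/306.

7/306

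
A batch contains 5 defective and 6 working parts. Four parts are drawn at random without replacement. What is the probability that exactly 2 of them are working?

One ordering (working drawn first) has probability 6/11 × 5/10 × 5/9 × 4/8 = 600/7920 = 5/66.
There are C(4,2) = 6 such orderings, each equally likely, so P = 6 × 5/66 = 5/11.

5/11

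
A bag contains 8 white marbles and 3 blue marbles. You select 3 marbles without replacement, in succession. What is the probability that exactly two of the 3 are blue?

One ordering (blue drawn first) has probability 3/11 × 2/10 × 8/9 = 48/990 = 8/165.
There are C(3,2) = 3 such orderings, each equally likely, so P = 3 × 8/165 = 8/55.

8/55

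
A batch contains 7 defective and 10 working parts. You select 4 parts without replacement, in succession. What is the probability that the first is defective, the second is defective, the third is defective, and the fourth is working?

Chain rule:
P = 7/17 × 6/16 × 5/15 × 10/14 = 2100/57120 = 5/136.

5/136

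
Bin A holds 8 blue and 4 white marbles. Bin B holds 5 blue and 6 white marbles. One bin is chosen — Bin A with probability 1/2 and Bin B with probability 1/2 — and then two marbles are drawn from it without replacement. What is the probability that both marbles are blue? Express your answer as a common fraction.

10/33

From Bin A: P(both blue) = (8/12)(7/11) = 14/33.
From Bin B: P(both blue) = (5/11)(4/10) = 2/11.
Total probability = (1/2)(14/33) + (1/2)(2/11) = 10/33.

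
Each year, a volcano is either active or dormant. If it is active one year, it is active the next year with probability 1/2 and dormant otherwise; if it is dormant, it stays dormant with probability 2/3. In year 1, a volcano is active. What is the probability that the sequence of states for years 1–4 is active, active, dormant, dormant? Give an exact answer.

Year 1 is given. For each transition, use the conditional probability from the current state:
P(active | active) = 1/2; P(dormant | active) = 1/2; P(dormant | dormant) = 2/3.
P = 1/2 × 1/2 × 2/3 = 2/12 = 1/6.

1/6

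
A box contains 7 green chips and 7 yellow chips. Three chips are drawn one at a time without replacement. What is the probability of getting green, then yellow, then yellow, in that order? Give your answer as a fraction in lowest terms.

7/52

Each draw changes the counts, so multiply the conditional probabilities along the sequence:
P = 7/14 × 7/13 × 6/12 = 294/2184 = 7/52.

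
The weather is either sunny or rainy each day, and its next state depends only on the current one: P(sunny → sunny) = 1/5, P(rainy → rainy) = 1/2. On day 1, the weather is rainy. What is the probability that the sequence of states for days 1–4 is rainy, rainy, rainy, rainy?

1/8

Day 1 is given. For each transition, use the conditional probability from the current state:
P(rainy | rainy) = 1/2; P(rainy | rainy) = 1/2; P(rainy | rainy) = 1/2.
P = 1/2 × 1/2 × 1/2 = 1/8.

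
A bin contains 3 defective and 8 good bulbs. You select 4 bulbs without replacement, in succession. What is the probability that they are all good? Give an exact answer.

7/33

P = 8/11 × 7/10 × 6/9 × 5/8 = 1680/7920 = 7/33.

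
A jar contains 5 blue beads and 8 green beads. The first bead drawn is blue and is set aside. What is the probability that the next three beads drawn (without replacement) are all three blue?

1/55

With the first bead removed, 4 blue remain out of 12.
P = 4/12 × 3/11 × 2/10 = 24/1320 = 1/55.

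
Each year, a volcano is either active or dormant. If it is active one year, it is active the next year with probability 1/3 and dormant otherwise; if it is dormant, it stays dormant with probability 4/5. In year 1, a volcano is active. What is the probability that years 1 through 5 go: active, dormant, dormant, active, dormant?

Year 1 is given. For each transition, use the conditional probability from the current state:
P(dormant | active) = 2/3; P(dormant | dormant) = 4/5; P(active | dormant) = 1/5; P(dormant | active) = 2/3.
P = 2/3 × 4/5 × 1/5 × 2/3 = 16/225.

16/225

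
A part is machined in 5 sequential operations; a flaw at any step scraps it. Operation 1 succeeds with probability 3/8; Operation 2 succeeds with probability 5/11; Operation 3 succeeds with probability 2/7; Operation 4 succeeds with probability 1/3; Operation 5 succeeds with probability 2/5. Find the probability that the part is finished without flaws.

1/154

The events are sequential, so multiply the conditional probabilities:
P = 3/8 × 5/11 × 2/7 × 1/3 × 2/5 = 60/9240 = 1/154.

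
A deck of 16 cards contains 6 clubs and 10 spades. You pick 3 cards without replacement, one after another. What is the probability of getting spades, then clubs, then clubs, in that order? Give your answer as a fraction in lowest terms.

Multiply the probability of each draw given the previous ones:
P = 10/16 × 6/15 × 5/14 = 300/3360 = 5/56.

5/56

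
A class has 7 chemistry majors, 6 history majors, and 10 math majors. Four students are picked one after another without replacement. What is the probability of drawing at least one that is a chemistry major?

201/253

P(no chemistry majors) = 16/23 × 15/22 × 14/21 × 13/20 = 43680/212520 = 52/253.
P(at least one) = 1 − 52/253 = 201/253.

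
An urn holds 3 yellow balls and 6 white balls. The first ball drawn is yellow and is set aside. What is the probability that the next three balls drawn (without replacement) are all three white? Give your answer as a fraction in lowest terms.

After the first draw, 6 of the remaining 8 balls are white.
P = 6/8 × 5/7 × 4/6 = 120/336 = 5/14.

5/14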